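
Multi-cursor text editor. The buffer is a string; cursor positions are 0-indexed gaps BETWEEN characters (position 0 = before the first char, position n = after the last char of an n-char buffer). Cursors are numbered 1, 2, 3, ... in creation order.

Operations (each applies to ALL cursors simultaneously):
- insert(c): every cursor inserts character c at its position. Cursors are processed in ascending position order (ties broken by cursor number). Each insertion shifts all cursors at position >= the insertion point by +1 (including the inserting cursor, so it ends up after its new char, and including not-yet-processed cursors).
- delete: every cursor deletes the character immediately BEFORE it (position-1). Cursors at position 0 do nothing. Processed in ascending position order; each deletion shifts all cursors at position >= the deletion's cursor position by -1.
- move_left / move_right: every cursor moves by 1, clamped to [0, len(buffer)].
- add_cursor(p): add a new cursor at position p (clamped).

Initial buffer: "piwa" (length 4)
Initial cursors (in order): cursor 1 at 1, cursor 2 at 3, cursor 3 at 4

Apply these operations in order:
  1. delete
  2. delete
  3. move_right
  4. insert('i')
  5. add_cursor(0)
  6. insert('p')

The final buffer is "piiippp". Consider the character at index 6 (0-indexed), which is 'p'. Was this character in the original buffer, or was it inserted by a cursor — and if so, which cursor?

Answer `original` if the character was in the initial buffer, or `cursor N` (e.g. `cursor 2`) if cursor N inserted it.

Answer: cursor 3

Derivation:
After op 1 (delete): buffer="i" (len 1), cursors c1@0 c2@1 c3@1, authorship .
After op 2 (delete): buffer="" (len 0), cursors c1@0 c2@0 c3@0, authorship 
After op 3 (move_right): buffer="" (len 0), cursors c1@0 c2@0 c3@0, authorship 
After op 4 (insert('i')): buffer="iii" (len 3), cursors c1@3 c2@3 c3@3, authorship 123
After op 5 (add_cursor(0)): buffer="iii" (len 3), cursors c4@0 c1@3 c2@3 c3@3, authorship 123
After op 6 (insert('p')): buffer="piiippp" (len 7), cursors c4@1 c1@7 c2@7 c3@7, authorship 4123123
Authorship (.=original, N=cursor N): 4 1 2 3 1 2 3
Index 6: author = 3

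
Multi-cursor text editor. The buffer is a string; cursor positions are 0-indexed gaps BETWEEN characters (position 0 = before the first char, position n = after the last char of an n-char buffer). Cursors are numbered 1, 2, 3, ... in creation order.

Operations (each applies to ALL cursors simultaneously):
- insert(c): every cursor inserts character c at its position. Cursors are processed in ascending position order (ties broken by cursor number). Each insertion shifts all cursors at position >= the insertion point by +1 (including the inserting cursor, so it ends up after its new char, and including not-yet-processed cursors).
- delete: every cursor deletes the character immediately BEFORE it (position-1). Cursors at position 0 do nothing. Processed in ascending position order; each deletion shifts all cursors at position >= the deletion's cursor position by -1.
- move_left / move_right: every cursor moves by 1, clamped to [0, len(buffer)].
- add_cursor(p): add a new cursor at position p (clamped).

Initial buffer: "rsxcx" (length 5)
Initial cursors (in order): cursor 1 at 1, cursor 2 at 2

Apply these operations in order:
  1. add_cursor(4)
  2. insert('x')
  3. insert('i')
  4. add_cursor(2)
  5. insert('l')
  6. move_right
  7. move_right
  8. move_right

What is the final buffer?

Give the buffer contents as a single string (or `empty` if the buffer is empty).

After op 1 (add_cursor(4)): buffer="rsxcx" (len 5), cursors c1@1 c2@2 c3@4, authorship .....
After op 2 (insert('x')): buffer="rxsxxcxx" (len 8), cursors c1@2 c2@4 c3@7, authorship .1.2..3.
After op 3 (insert('i')): buffer="rxisxixcxix" (len 11), cursors c1@3 c2@6 c3@10, authorship .11.22..33.
After op 4 (add_cursor(2)): buffer="rxisxixcxix" (len 11), cursors c4@2 c1@3 c2@6 c3@10, authorship .11.22..33.
After op 5 (insert('l')): buffer="rxlilsxilxcxilx" (len 15), cursors c4@3 c1@5 c2@9 c3@14, authorship .1411.222..333.
After op 6 (move_right): buffer="rxlilsxilxcxilx" (len 15), cursors c4@4 c1@6 c2@10 c3@15, authorship .1411.222..333.
After op 7 (move_right): buffer="rxlilsxilxcxilx" (len 15), cursors c4@5 c1@7 c2@11 c3@15, authorship .1411.222..333.
After op 8 (move_right): buffer="rxlilsxilxcxilx" (len 15), cursors c4@6 c1@8 c2@12 c3@15, authorship .1411.222..333.

Answer: rxlilsxilxcxilx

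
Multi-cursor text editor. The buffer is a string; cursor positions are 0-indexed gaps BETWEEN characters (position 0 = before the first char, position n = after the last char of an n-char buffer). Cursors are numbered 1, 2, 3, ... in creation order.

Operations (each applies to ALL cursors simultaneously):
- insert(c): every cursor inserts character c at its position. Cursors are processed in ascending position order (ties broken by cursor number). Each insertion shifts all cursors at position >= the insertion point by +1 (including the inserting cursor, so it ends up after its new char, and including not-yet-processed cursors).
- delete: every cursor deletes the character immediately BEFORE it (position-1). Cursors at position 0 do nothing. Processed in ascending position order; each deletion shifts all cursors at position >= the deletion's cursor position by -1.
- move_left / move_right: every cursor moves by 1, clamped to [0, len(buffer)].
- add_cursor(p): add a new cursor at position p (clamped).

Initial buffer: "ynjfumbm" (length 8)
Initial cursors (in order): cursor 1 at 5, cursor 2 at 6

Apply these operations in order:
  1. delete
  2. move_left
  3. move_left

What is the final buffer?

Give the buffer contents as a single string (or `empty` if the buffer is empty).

Answer: ynjfbm

Derivation:
After op 1 (delete): buffer="ynjfbm" (len 6), cursors c1@4 c2@4, authorship ......
After op 2 (move_left): buffer="ynjfbm" (len 6), cursors c1@3 c2@3, authorship ......
After op 3 (move_left): buffer="ynjfbm" (len 6), cursors c1@2 c2@2, authorship ......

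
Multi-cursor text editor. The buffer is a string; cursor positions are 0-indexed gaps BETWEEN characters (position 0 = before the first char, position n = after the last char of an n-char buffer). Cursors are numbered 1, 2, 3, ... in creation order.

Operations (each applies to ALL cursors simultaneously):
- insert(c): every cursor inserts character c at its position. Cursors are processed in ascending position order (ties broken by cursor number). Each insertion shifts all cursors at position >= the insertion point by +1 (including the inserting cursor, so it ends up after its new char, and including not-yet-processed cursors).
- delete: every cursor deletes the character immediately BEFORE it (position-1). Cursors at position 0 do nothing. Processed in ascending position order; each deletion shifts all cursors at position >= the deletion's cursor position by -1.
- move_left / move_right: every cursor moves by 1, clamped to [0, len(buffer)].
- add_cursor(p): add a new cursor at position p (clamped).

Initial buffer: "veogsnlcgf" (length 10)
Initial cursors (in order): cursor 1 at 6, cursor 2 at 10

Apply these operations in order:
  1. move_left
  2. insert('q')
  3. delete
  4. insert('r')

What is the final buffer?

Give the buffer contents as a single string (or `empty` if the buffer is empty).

After op 1 (move_left): buffer="veogsnlcgf" (len 10), cursors c1@5 c2@9, authorship ..........
After op 2 (insert('q')): buffer="veogsqnlcgqf" (len 12), cursors c1@6 c2@11, authorship .....1....2.
After op 3 (delete): buffer="veogsnlcgf" (len 10), cursors c1@5 c2@9, authorship ..........
After op 4 (insert('r')): buffer="veogsrnlcgrf" (len 12), cursors c1@6 c2@11, authorship .....1....2.

Answer: veogsrnlcgrf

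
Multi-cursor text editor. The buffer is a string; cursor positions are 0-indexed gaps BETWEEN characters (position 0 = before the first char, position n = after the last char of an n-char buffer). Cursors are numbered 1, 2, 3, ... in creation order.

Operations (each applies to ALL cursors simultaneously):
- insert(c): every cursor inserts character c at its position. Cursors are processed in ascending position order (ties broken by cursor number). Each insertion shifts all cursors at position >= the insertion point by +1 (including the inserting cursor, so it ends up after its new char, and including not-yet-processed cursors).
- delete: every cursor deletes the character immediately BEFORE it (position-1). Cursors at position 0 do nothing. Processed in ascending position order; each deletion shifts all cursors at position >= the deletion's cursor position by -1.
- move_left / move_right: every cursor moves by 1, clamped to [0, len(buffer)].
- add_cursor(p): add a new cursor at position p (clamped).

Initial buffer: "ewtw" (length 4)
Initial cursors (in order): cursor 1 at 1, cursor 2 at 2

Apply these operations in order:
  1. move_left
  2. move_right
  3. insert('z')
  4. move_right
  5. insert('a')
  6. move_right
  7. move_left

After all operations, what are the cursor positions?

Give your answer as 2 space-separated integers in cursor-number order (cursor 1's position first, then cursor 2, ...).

After op 1 (move_left): buffer="ewtw" (len 4), cursors c1@0 c2@1, authorship ....
After op 2 (move_right): buffer="ewtw" (len 4), cursors c1@1 c2@2, authorship ....
After op 3 (insert('z')): buffer="ezwztw" (len 6), cursors c1@2 c2@4, authorship .1.2..
After op 4 (move_right): buffer="ezwztw" (len 6), cursors c1@3 c2@5, authorship .1.2..
After op 5 (insert('a')): buffer="ezwaztaw" (len 8), cursors c1@4 c2@7, authorship .1.12.2.
After op 6 (move_right): buffer="ezwaztaw" (len 8), cursors c1@5 c2@8, authorship .1.12.2.
After op 7 (move_left): buffer="ezwaztaw" (len 8), cursors c1@4 c2@7, authorship .1.12.2.

Answer: 4 7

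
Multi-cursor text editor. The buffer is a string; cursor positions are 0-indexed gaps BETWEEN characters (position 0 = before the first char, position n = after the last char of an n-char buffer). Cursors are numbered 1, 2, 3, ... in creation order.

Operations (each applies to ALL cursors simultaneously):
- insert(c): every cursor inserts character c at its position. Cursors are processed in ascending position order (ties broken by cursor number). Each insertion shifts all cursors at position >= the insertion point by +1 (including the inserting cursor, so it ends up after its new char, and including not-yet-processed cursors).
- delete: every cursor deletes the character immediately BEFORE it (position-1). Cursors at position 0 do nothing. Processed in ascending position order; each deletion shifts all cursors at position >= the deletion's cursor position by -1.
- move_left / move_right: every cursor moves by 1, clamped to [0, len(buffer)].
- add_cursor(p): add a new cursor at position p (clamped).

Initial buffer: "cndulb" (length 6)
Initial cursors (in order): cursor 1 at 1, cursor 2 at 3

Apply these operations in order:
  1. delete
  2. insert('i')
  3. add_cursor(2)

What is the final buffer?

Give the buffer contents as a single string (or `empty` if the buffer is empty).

Answer: iniulb

Derivation:
After op 1 (delete): buffer="nulb" (len 4), cursors c1@0 c2@1, authorship ....
After op 2 (insert('i')): buffer="iniulb" (len 6), cursors c1@1 c2@3, authorship 1.2...
After op 3 (add_cursor(2)): buffer="iniulb" (len 6), cursors c1@1 c3@2 c2@3, authorship 1.2...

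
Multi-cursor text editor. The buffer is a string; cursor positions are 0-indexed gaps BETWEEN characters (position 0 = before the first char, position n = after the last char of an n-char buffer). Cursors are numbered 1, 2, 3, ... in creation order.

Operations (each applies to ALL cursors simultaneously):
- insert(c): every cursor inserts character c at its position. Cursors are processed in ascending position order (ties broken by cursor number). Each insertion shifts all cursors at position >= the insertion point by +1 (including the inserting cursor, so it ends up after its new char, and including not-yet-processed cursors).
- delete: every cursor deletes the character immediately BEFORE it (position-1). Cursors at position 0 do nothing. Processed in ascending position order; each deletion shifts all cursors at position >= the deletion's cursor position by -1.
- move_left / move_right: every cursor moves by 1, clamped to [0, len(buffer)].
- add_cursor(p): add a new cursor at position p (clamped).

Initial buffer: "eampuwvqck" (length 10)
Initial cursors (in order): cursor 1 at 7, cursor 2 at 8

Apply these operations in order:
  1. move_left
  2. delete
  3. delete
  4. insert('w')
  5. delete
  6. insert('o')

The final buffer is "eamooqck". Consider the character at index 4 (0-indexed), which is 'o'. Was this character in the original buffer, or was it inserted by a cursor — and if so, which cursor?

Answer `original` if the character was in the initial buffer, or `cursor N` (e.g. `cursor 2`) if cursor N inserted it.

Answer: cursor 2

Derivation:
After op 1 (move_left): buffer="eampuwvqck" (len 10), cursors c1@6 c2@7, authorship ..........
After op 2 (delete): buffer="eampuqck" (len 8), cursors c1@5 c2@5, authorship ........
After op 3 (delete): buffer="eamqck" (len 6), cursors c1@3 c2@3, authorship ......
After op 4 (insert('w')): buffer="eamwwqck" (len 8), cursors c1@5 c2@5, authorship ...12...
After op 5 (delete): buffer="eamqck" (len 6), cursors c1@3 c2@3, authorship ......
After op 6 (insert('o')): buffer="eamooqck" (len 8), cursors c1@5 c2@5, authorship ...12...
Authorship (.=original, N=cursor N): . . . 1 2 . . .
Index 4: author = 2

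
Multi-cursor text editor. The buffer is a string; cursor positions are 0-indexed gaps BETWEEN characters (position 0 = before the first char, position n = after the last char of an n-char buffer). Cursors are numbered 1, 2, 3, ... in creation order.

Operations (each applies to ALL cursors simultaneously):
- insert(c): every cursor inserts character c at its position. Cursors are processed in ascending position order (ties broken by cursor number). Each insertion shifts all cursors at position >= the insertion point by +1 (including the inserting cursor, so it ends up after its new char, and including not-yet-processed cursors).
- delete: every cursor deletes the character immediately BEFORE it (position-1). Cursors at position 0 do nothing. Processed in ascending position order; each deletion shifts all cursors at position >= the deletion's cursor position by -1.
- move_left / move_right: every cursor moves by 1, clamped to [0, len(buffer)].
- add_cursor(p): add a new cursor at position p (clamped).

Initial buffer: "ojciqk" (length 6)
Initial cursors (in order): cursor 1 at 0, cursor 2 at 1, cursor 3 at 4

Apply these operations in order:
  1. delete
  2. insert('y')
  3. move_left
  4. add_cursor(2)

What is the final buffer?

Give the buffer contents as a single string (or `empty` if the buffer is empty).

Answer: yyjcyqk

Derivation:
After op 1 (delete): buffer="jcqk" (len 4), cursors c1@0 c2@0 c3@2, authorship ....
After op 2 (insert('y')): buffer="yyjcyqk" (len 7), cursors c1@2 c2@2 c3@5, authorship 12..3..
After op 3 (move_left): buffer="yyjcyqk" (len 7), cursors c1@1 c2@1 c3@4, authorship 12..3..
After op 4 (add_cursor(2)): buffer="yyjcyqk" (len 7), cursors c1@1 c2@1 c4@2 c3@4, authorship 12..3..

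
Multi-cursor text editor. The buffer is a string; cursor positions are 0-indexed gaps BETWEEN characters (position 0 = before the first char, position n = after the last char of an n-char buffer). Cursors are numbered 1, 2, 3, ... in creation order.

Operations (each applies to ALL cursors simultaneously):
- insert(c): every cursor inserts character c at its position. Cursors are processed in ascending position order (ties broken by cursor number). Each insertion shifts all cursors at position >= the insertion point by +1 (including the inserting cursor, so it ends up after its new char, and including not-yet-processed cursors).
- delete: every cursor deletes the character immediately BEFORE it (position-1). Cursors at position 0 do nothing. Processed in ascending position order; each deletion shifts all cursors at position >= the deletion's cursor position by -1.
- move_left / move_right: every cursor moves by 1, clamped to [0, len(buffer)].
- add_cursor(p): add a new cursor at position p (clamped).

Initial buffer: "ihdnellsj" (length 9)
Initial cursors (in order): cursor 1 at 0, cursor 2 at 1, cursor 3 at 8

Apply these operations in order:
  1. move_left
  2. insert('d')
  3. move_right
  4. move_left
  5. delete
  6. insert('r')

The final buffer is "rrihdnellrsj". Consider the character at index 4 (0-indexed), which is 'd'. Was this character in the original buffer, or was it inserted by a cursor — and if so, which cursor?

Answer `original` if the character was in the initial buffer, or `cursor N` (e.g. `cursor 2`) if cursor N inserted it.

After op 1 (move_left): buffer="ihdnellsj" (len 9), cursors c1@0 c2@0 c3@7, authorship .........
After op 2 (insert('d')): buffer="ddihdnelldsj" (len 12), cursors c1@2 c2@2 c3@10, authorship 12.......3..
After op 3 (move_right): buffer="ddihdnelldsj" (len 12), cursors c1@3 c2@3 c3@11, authorship 12.......3..
After op 4 (move_left): buffer="ddihdnelldsj" (len 12), cursors c1@2 c2@2 c3@10, authorship 12.......3..
After op 5 (delete): buffer="ihdnellsj" (len 9), cursors c1@0 c2@0 c3@7, authorship .........
After op 6 (insert('r')): buffer="rrihdnellrsj" (len 12), cursors c1@2 c2@2 c3@10, authorship 12.......3..
Authorship (.=original, N=cursor N): 1 2 . . . . . . . 3 . .
Index 4: author = original

Answer: original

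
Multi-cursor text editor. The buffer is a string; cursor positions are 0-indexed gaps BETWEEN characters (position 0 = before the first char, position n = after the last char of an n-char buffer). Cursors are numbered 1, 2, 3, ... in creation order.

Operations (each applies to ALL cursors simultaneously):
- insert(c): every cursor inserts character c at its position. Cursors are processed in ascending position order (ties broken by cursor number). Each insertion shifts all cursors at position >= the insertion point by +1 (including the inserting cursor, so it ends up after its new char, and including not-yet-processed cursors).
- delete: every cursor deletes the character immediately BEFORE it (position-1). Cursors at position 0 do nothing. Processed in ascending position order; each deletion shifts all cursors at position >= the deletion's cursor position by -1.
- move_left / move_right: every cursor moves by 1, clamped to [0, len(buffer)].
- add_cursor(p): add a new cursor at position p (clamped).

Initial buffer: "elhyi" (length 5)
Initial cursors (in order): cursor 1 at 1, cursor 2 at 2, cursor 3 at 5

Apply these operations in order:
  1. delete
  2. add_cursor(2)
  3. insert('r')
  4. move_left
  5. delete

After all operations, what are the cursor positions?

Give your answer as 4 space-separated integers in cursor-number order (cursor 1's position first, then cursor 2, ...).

Answer: 0 0 2 2

Derivation:
After op 1 (delete): buffer="hy" (len 2), cursors c1@0 c2@0 c3@2, authorship ..
After op 2 (add_cursor(2)): buffer="hy" (len 2), cursors c1@0 c2@0 c3@2 c4@2, authorship ..
After op 3 (insert('r')): buffer="rrhyrr" (len 6), cursors c1@2 c2@2 c3@6 c4@6, authorship 12..34
After op 4 (move_left): buffer="rrhyrr" (len 6), cursors c1@1 c2@1 c3@5 c4@5, authorship 12..34
After op 5 (delete): buffer="rhr" (len 3), cursors c1@0 c2@0 c3@2 c4@2, authorship 2.4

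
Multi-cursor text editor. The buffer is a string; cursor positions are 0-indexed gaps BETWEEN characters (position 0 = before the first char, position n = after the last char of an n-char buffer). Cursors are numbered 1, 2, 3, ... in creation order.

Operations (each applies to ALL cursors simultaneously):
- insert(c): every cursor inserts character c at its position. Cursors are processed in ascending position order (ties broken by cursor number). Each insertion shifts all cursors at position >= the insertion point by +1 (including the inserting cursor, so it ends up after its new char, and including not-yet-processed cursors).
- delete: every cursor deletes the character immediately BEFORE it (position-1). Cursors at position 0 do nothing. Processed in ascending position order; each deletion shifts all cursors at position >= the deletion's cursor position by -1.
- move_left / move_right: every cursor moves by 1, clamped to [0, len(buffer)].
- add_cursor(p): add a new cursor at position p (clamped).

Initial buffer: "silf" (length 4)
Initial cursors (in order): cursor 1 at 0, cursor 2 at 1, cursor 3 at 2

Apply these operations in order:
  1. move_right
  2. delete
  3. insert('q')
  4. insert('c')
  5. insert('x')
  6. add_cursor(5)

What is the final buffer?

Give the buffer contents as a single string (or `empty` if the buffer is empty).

After op 1 (move_right): buffer="silf" (len 4), cursors c1@1 c2@2 c3@3, authorship ....
After op 2 (delete): buffer="f" (len 1), cursors c1@0 c2@0 c3@0, authorship .
After op 3 (insert('q')): buffer="qqqf" (len 4), cursors c1@3 c2@3 c3@3, authorship 123.
After op 4 (insert('c')): buffer="qqqcccf" (len 7), cursors c1@6 c2@6 c3@6, authorship 123123.
After op 5 (insert('x')): buffer="qqqcccxxxf" (len 10), cursors c1@9 c2@9 c3@9, authorship 123123123.
After op 6 (add_cursor(5)): buffer="qqqcccxxxf" (len 10), cursors c4@5 c1@9 c2@9 c3@9, authorship 123123123.

Answer: qqqcccxxxf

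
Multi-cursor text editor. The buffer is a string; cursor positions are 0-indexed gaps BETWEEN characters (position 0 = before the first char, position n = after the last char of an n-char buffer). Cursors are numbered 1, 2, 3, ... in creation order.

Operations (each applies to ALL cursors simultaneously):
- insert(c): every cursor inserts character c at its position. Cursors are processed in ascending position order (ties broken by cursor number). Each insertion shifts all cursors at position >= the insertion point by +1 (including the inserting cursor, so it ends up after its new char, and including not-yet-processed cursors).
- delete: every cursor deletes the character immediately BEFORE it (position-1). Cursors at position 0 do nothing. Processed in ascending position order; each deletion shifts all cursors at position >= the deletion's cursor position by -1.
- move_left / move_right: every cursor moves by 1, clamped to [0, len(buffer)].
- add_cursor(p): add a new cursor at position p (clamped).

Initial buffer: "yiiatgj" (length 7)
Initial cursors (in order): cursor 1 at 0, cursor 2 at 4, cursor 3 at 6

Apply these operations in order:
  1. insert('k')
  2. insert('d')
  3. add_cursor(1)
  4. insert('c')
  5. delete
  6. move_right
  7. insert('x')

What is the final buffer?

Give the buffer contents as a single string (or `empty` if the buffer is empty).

Answer: kdxyxiiakdtxgkdjx

Derivation:
After op 1 (insert('k')): buffer="kyiiaktgkj" (len 10), cursors c1@1 c2@6 c3@9, authorship 1....2..3.
After op 2 (insert('d')): buffer="kdyiiakdtgkdj" (len 13), cursors c1@2 c2@8 c3@12, authorship 11....22..33.
After op 3 (add_cursor(1)): buffer="kdyiiakdtgkdj" (len 13), cursors c4@1 c1@2 c2@8 c3@12, authorship 11....22..33.
After op 4 (insert('c')): buffer="kcdcyiiakdctgkdcj" (len 17), cursors c4@2 c1@4 c2@11 c3@16, authorship 1411....222..333.
After op 5 (delete): buffer="kdyiiakdtgkdj" (len 13), cursors c4@1 c1@2 c2@8 c3@12, authorship 11....22..33.
After op 6 (move_right): buffer="kdyiiakdtgkdj" (len 13), cursors c4@2 c1@3 c2@9 c3@13, authorship 11....22..33.
After op 7 (insert('x')): buffer="kdxyxiiakdtxgkdjx" (len 17), cursors c4@3 c1@5 c2@12 c3@17, authorship 114.1...22.2.33.3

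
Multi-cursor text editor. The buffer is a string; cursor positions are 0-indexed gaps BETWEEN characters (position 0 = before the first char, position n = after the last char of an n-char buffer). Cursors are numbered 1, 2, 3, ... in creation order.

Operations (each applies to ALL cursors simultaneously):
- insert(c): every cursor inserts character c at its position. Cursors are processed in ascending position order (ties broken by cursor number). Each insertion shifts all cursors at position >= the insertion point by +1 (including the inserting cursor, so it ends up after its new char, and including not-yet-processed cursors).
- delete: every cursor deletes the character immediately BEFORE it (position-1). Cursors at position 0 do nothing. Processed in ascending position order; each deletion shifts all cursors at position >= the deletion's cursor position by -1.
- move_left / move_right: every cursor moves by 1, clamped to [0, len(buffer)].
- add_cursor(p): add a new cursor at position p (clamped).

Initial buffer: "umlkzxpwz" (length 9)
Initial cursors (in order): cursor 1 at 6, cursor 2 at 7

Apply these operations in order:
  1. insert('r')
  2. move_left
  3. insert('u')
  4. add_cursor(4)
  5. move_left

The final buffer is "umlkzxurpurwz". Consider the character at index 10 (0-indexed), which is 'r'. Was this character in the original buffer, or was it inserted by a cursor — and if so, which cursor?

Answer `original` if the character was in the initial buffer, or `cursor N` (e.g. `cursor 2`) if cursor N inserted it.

After op 1 (insert('r')): buffer="umlkzxrprwz" (len 11), cursors c1@7 c2@9, authorship ......1.2..
After op 2 (move_left): buffer="umlkzxrprwz" (len 11), cursors c1@6 c2@8, authorship ......1.2..
After op 3 (insert('u')): buffer="umlkzxurpurwz" (len 13), cursors c1@7 c2@10, authorship ......11.22..
After op 4 (add_cursor(4)): buffer="umlkzxurpurwz" (len 13), cursors c3@4 c1@7 c2@10, authorship ......11.22..
After op 5 (move_left): buffer="umlkzxurpurwz" (len 13), cursors c3@3 c1@6 c2@9, authorship ......11.22..
Authorship (.=original, N=cursor N): . . . . . . 1 1 . 2 2 . .
Index 10: author = 2

Answer: cursor 2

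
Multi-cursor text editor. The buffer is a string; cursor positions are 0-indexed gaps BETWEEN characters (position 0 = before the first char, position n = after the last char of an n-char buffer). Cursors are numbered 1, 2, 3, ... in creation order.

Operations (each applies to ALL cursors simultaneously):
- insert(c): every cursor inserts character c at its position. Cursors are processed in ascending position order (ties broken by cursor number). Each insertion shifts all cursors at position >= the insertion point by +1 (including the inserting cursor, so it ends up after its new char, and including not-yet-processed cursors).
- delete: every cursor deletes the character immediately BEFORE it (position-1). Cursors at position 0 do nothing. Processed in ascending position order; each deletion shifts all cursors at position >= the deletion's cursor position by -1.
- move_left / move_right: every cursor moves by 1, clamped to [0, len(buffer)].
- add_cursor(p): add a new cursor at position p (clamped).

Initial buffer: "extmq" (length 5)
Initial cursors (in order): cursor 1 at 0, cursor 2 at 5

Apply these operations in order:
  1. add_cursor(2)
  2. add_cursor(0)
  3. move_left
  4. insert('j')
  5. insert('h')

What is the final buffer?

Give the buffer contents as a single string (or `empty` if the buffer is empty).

Answer: jjhhejhxtmjhq

Derivation:
After op 1 (add_cursor(2)): buffer="extmq" (len 5), cursors c1@0 c3@2 c2@5, authorship .....
After op 2 (add_cursor(0)): buffer="extmq" (len 5), cursors c1@0 c4@0 c3@2 c2@5, authorship .....
After op 3 (move_left): buffer="extmq" (len 5), cursors c1@0 c4@0 c3@1 c2@4, authorship .....
After op 4 (insert('j')): buffer="jjejxtmjq" (len 9), cursors c1@2 c4@2 c3@4 c2@8, authorship 14.3...2.
After op 5 (insert('h')): buffer="jjhhejhxtmjhq" (len 13), cursors c1@4 c4@4 c3@7 c2@12, authorship 1414.33...22.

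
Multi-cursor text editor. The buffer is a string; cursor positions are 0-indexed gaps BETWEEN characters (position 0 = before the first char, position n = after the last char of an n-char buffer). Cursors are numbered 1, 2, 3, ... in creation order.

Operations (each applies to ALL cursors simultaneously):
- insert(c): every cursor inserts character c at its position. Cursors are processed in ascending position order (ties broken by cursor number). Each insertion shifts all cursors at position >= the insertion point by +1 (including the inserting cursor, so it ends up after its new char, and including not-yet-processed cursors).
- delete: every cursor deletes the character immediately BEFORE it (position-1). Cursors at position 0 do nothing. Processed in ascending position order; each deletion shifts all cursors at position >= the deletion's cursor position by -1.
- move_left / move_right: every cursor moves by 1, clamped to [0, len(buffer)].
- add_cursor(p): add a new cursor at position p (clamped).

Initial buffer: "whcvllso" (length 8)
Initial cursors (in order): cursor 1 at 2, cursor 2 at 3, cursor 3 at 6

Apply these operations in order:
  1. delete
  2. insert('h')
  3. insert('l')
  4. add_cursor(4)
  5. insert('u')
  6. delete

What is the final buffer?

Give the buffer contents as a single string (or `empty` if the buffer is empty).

After op 1 (delete): buffer="wvlso" (len 5), cursors c1@1 c2@1 c3@3, authorship .....
After op 2 (insert('h')): buffer="whhvlhso" (len 8), cursors c1@3 c2@3 c3@6, authorship .12..3..
After op 3 (insert('l')): buffer="whhllvlhlso" (len 11), cursors c1@5 c2@5 c3@9, authorship .1212..33..
After op 4 (add_cursor(4)): buffer="whhllvlhlso" (len 11), cursors c4@4 c1@5 c2@5 c3@9, authorship .1212..33..
After op 5 (insert('u')): buffer="whhluluuvlhluso" (len 15), cursors c4@5 c1@8 c2@8 c3@13, authorship .1214212..333..
After op 6 (delete): buffer="whhllvlhlso" (len 11), cursors c4@4 c1@5 c2@5 c3@9, authorship .1212..33..

Answer: whhllvlhlso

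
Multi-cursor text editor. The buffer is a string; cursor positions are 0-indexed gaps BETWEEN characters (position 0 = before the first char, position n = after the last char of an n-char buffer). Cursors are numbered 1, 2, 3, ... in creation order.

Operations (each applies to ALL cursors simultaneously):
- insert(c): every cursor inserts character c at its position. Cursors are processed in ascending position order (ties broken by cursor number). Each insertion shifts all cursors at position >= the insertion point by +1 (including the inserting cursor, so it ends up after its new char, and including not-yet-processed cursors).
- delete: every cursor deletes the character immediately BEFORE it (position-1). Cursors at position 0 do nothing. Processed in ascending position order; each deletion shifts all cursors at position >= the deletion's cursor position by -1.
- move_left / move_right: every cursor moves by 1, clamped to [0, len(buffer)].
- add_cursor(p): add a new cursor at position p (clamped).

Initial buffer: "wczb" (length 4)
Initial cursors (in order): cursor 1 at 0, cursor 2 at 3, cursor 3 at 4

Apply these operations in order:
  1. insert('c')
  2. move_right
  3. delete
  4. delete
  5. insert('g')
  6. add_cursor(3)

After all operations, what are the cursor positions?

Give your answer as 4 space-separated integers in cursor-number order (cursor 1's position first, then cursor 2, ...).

After op 1 (insert('c')): buffer="cwczcbc" (len 7), cursors c1@1 c2@5 c3@7, authorship 1...2.3
After op 2 (move_right): buffer="cwczcbc" (len 7), cursors c1@2 c2@6 c3@7, authorship 1...2.3
After op 3 (delete): buffer="cczc" (len 4), cursors c1@1 c2@4 c3@4, authorship 1..2
After op 4 (delete): buffer="c" (len 1), cursors c1@0 c2@1 c3@1, authorship .
After op 5 (insert('g')): buffer="gcgg" (len 4), cursors c1@1 c2@4 c3@4, authorship 1.23
After op 6 (add_cursor(3)): buffer="gcgg" (len 4), cursors c1@1 c4@3 c2@4 c3@4, authorship 1.23

Answer: 1 4 4 3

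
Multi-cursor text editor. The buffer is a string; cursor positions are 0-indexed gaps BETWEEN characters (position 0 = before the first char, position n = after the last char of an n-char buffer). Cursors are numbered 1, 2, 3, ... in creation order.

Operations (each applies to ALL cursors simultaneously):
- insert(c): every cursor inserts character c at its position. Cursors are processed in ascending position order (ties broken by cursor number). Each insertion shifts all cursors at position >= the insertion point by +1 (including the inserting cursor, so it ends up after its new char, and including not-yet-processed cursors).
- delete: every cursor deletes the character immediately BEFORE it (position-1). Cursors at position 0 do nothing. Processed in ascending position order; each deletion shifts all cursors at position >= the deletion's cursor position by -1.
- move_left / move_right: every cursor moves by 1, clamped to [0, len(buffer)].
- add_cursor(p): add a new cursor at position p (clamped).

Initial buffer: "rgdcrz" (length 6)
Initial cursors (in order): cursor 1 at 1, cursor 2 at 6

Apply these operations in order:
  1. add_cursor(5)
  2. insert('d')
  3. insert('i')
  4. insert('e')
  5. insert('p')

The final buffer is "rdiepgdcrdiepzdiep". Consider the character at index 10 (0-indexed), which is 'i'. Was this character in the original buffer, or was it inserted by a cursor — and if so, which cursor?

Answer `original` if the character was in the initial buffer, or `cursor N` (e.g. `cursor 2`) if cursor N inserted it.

Answer: cursor 3

Derivation:
After op 1 (add_cursor(5)): buffer="rgdcrz" (len 6), cursors c1@1 c3@5 c2@6, authorship ......
After op 2 (insert('d')): buffer="rdgdcrdzd" (len 9), cursors c1@2 c3@7 c2@9, authorship .1....3.2
After op 3 (insert('i')): buffer="rdigdcrdizdi" (len 12), cursors c1@3 c3@9 c2@12, authorship .11....33.22
After op 4 (insert('e')): buffer="rdiegdcrdiezdie" (len 15), cursors c1@4 c3@11 c2@15, authorship .111....333.222
After op 5 (insert('p')): buffer="rdiepgdcrdiepzdiep" (len 18), cursors c1@5 c3@13 c2@18, authorship .1111....3333.2222
Authorship (.=original, N=cursor N): . 1 1 1 1 . . . . 3 3 3 3 . 2 2 2 2
Index 10: author = 3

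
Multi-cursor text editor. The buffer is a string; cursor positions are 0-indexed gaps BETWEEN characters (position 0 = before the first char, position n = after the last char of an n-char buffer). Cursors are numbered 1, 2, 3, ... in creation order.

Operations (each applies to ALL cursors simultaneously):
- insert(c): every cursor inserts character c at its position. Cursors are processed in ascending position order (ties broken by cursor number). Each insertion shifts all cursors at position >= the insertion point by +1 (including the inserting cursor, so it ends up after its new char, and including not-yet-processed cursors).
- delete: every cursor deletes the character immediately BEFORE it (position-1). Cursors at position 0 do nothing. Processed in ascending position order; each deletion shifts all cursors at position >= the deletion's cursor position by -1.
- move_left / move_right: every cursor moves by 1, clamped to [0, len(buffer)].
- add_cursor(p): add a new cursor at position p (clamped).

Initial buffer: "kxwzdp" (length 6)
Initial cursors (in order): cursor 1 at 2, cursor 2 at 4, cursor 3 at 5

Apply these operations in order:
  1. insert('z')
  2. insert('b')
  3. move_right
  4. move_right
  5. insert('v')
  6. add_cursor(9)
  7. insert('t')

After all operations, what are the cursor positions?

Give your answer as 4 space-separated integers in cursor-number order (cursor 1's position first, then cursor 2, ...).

After op 1 (insert('z')): buffer="kxzwzzdzp" (len 9), cursors c1@3 c2@6 c3@8, authorship ..1..2.3.
After op 2 (insert('b')): buffer="kxzbwzzbdzbp" (len 12), cursors c1@4 c2@8 c3@11, authorship ..11..22.33.
After op 3 (move_right): buffer="kxzbwzzbdzbp" (len 12), cursors c1@5 c2@9 c3@12, authorship ..11..22.33.
After op 4 (move_right): buffer="kxzbwzzbdzbp" (len 12), cursors c1@6 c2@10 c3@12, authorship ..11..22.33.
After op 5 (insert('v')): buffer="kxzbwzvzbdzvbpv" (len 15), cursors c1@7 c2@12 c3@15, authorship ..11..122.323.3
After op 6 (add_cursor(9)): buffer="kxzbwzvzbdzvbpv" (len 15), cursors c1@7 c4@9 c2@12 c3@15, authorship ..11..122.323.3
After op 7 (insert('t')): buffer="kxzbwzvtzbtdzvtbpvt" (len 19), cursors c1@8 c4@11 c2@15 c3@19, authorship ..11..11224.3223.33

Answer: 8 15 19 11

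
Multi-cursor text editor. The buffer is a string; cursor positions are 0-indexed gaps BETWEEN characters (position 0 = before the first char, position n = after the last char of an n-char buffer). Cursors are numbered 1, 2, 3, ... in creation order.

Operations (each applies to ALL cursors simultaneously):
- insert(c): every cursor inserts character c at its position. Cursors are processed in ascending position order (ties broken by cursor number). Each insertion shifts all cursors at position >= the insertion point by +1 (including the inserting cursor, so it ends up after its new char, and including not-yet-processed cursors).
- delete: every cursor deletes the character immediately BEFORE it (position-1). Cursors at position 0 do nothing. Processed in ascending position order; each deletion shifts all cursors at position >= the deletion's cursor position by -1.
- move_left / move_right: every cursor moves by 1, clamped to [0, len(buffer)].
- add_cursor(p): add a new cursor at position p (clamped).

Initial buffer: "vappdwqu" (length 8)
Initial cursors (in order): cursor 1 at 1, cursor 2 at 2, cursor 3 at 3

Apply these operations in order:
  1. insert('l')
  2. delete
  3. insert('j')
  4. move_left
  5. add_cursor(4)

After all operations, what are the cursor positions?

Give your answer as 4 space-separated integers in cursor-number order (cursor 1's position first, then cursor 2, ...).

After op 1 (insert('l')): buffer="vlalplpdwqu" (len 11), cursors c1@2 c2@4 c3@6, authorship .1.2.3.....
After op 2 (delete): buffer="vappdwqu" (len 8), cursors c1@1 c2@2 c3@3, authorship ........
After op 3 (insert('j')): buffer="vjajpjpdwqu" (len 11), cursors c1@2 c2@4 c3@6, authorship .1.2.3.....
After op 4 (move_left): buffer="vjajpjpdwqu" (len 11), cursors c1@1 c2@3 c3@5, authorship .1.2.3.....
After op 5 (add_cursor(4)): buffer="vjajpjpdwqu" (len 11), cursors c1@1 c2@3 c4@4 c3@5, authorship .1.2.3.....

Answer: 1 3 5 4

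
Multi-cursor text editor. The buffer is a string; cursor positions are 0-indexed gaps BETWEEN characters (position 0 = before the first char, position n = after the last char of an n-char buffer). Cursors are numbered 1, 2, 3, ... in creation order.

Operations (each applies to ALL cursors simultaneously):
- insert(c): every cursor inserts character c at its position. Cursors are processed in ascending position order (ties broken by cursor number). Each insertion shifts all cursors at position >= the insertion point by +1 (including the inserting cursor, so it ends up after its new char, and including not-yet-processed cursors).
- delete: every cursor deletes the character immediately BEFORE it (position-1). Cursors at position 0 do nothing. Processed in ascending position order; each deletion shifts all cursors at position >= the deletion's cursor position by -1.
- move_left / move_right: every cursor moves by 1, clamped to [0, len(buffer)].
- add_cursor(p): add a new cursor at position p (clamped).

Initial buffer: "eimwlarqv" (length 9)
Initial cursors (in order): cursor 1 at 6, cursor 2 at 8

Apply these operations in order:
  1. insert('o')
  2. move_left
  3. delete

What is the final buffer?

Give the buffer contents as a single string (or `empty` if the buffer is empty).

After op 1 (insert('o')): buffer="eimwlaorqov" (len 11), cursors c1@7 c2@10, authorship ......1..2.
After op 2 (move_left): buffer="eimwlaorqov" (len 11), cursors c1@6 c2@9, authorship ......1..2.
After op 3 (delete): buffer="eimwlorov" (len 9), cursors c1@5 c2@7, authorship .....1.2.

Answer: eimwlorov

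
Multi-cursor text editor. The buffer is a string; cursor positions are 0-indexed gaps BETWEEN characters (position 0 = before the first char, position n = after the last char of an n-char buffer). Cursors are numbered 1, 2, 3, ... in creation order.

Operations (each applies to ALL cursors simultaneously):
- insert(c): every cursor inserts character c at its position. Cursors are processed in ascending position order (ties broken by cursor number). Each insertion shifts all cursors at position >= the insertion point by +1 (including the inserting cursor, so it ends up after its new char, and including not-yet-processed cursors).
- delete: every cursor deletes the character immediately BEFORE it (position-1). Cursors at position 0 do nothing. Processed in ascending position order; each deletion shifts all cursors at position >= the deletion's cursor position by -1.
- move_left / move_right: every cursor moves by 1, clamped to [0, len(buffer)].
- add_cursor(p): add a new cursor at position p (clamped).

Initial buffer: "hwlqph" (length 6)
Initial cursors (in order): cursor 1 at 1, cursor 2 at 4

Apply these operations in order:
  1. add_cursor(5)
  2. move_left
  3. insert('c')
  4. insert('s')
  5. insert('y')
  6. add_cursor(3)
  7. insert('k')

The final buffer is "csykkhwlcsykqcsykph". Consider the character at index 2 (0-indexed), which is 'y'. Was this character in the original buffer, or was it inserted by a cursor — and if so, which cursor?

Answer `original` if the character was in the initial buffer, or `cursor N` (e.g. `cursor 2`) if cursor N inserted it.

After op 1 (add_cursor(5)): buffer="hwlqph" (len 6), cursors c1@1 c2@4 c3@5, authorship ......
After op 2 (move_left): buffer="hwlqph" (len 6), cursors c1@0 c2@3 c3@4, authorship ......
After op 3 (insert('c')): buffer="chwlcqcph" (len 9), cursors c1@1 c2@5 c3@7, authorship 1...2.3..
After op 4 (insert('s')): buffer="cshwlcsqcsph" (len 12), cursors c1@2 c2@7 c3@10, authorship 11...22.33..
After op 5 (insert('y')): buffer="csyhwlcsyqcsyph" (len 15), cursors c1@3 c2@9 c3@13, authorship 111...222.333..
After op 6 (add_cursor(3)): buffer="csyhwlcsyqcsyph" (len 15), cursors c1@3 c4@3 c2@9 c3@13, authorship 111...222.333..
After op 7 (insert('k')): buffer="csykkhwlcsykqcsykph" (len 19), cursors c1@5 c4@5 c2@12 c3@17, authorship 11114...2222.3333..
Authorship (.=original, N=cursor N): 1 1 1 1 4 . . . 2 2 2 2 . 3 3 3 3 . .
Index 2: author = 1

Answer: cursor 1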